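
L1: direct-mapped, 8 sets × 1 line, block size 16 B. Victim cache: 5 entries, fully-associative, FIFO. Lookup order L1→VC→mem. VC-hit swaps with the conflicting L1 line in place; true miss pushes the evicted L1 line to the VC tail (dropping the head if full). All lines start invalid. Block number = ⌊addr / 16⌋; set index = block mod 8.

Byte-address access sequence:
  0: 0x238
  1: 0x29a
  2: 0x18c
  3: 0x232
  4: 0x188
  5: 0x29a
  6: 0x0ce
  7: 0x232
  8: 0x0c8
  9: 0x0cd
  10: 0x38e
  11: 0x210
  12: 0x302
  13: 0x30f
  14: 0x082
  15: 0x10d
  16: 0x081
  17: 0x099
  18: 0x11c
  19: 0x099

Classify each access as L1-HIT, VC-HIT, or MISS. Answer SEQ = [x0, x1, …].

SEQ = [MISS, MISS, MISS, L1-HIT, L1-HIT, L1-HIT, MISS, L1-HIT, L1-HIT, L1-HIT, MISS, MISS, MISS, L1-HIT, MISS, MISS, VC-HIT, MISS, MISS, VC-HIT]

  [0] addr=0x238 blk=35 s=3: MISS | VC []
  [1] addr=0x29a blk=41 s=1: MISS | VC []
  [2] addr=0x18c blk=24 s=0: MISS | VC []
  [3] addr=0x232 blk=35 s=3: L1-HIT | VC []
  [4] addr=0x188 blk=24 s=0: L1-HIT | VC []
  [5] addr=0x29a blk=41 s=1: L1-HIT | VC []
  [6] addr=0xce blk=12 s=4: MISS | VC []
  [7] addr=0x232 blk=35 s=3: L1-HIT | VC []
  [8] addr=0xc8 blk=12 s=4: L1-HIT | VC []
  [9] addr=0xcd blk=12 s=4: L1-HIT | VC []
  [10] addr=0x38e blk=56 s=0: MISS | VC [24]
  [11] addr=0x210 blk=33 s=1: MISS | VC [24, 41]
  [12] addr=0x302 blk=48 s=0: MISS | VC [24, 41, 56]
  [13] addr=0x30f blk=48 s=0: L1-HIT | VC [24, 41, 56]
  [14] addr=0x82 blk=8 s=0: MISS | VC [24, 41, 56, 48]
  [15] addr=0x10d blk=16 s=0: MISS | VC [24, 41, 56, 48, 8]
  [16] addr=0x81 blk=8 s=0: VC-HIT | VC [24, 41, 56, 48, 16]
  [17] addr=0x99 blk=9 s=1: MISS | VC [41, 56, 48, 16, 33]
  [18] addr=0x11c blk=17 s=1: MISS | VC [56, 48, 16, 33, 9]
  [19] addr=0x99 blk=9 s=1: VC-HIT | VC [56, 48, 16, 33, 17]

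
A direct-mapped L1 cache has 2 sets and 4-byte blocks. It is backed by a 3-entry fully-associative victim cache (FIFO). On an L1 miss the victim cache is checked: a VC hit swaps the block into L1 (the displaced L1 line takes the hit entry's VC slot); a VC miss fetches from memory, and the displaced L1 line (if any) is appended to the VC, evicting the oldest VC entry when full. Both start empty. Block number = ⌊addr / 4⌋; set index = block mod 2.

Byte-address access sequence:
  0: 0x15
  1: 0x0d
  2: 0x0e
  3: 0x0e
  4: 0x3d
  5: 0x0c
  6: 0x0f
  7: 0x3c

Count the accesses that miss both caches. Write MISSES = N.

0: 0x15 (blk 5, set 1) → MISS  vc=[]
1: 0xd (blk 3, set 1) → MISS  vc=[5]
2: 0xe (blk 3, set 1) → L1-HIT  vc=[5]
3: 0xe (blk 3, set 1) → L1-HIT  vc=[5]
4: 0x3d (blk 15, set 1) → MISS  vc=[5, 3]
5: 0xc (blk 3, set 1) → VC-HIT  vc=[5, 15]
6: 0xf (blk 3, set 1) → L1-HIT  vc=[5, 15]
7: 0x3c (blk 15, set 1) → VC-HIT  vc=[5, 3]

MISSES = 3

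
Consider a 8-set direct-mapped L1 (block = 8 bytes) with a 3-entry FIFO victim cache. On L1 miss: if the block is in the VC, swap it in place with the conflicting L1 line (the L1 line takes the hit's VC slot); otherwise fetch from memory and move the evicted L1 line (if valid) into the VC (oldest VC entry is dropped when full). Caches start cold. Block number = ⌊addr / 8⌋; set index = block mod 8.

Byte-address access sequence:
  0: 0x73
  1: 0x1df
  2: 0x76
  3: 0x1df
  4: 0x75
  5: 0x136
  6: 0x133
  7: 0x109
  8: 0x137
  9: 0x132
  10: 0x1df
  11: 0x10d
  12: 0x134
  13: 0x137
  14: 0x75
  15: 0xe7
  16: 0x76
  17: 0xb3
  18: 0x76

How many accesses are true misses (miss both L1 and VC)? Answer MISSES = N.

MISSES = 6

0: 0x73 (blk 14, set 6) → MISS  vc=[]
1: 0x1df (blk 59, set 3) → MISS  vc=[]
2: 0x76 (blk 14, set 6) → L1-HIT  vc=[]
3: 0x1df (blk 59, set 3) → L1-HIT  vc=[]
4: 0x75 (blk 14, set 6) → L1-HIT  vc=[]
5: 0x136 (blk 38, set 6) → MISS  vc=[14]
6: 0x133 (blk 38, set 6) → L1-HIT  vc=[14]
7: 0x109 (blk 33, set 1) → MISS  vc=[14]
8: 0x137 (blk 38, set 6) → L1-HIT  vc=[14]
9: 0x132 (blk 38, set 6) → L1-HIT  vc=[14]
10: 0x1df (blk 59, set 3) → L1-HIT  vc=[14]
11: 0x10d (blk 33, set 1) → L1-HIT  vc=[14]
12: 0x134 (blk 38, set 6) → L1-HIT  vc=[14]
13: 0x137 (blk 38, set 6) → L1-HIT  vc=[14]
14: 0x75 (blk 14, set 6) → VC-HIT  vc=[38]
15: 0xe7 (blk 28, set 4) → MISS  vc=[38]
16: 0x76 (blk 14, set 6) → L1-HIT  vc=[38]
17: 0xb3 (blk 22, set 6) → MISS  vc=[38, 14]
18: 0x76 (blk 14, set 6) → VC-HIT  vc=[38, 22]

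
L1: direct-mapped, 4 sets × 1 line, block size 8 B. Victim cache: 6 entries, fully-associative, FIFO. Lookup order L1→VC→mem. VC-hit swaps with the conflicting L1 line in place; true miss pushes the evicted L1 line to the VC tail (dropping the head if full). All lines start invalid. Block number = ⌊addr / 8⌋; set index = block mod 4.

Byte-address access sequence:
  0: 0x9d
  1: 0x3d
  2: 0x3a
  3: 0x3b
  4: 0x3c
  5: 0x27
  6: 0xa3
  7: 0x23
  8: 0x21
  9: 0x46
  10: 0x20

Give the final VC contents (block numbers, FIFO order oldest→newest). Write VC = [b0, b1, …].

0: 0x9d (blk 19, set 3) → MISS  vc=[]
1: 0x3d (blk 7, set 3) → MISS  vc=[19]
2: 0x3a (blk 7, set 3) → L1-HIT  vc=[19]
3: 0x3b (blk 7, set 3) → L1-HIT  vc=[19]
4: 0x3c (blk 7, set 3) → L1-HIT  vc=[19]
5: 0x27 (blk 4, set 0) → MISS  vc=[19]
6: 0xa3 (blk 20, set 0) → MISS  vc=[19, 4]
7: 0x23 (blk 4, set 0) → VC-HIT  vc=[19, 20]
8: 0x21 (blk 4, set 0) → L1-HIT  vc=[19, 20]
9: 0x46 (blk 8, set 0) → MISS  vc=[19, 20, 4]
10: 0x20 (blk 4, set 0) → VC-HIT  vc=[19, 20, 8]

VC = [19, 20, 8]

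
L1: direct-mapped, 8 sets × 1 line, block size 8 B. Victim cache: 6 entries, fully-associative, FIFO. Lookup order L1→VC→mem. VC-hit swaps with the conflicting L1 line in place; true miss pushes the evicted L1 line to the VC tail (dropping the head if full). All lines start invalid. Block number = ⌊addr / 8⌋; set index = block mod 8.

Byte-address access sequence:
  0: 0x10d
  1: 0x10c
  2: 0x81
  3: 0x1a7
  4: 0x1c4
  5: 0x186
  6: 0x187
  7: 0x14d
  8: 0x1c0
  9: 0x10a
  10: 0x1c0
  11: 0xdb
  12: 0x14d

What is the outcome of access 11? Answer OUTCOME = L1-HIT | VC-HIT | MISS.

OUTCOME = MISS

#0 0x10d→b33/s1 MISS; vc=[]
#1 0x10c→b33/s1 L1-HIT; vc=[]
#2 0x81→b16/s0 MISS; vc=[]
#3 0x1a7→b52/s4 MISS; vc=[]
#4 0x1c4→b56/s0 MISS; vc=[16]
#5 0x186→b48/s0 MISS; vc=[16,56]
#6 0x187→b48/s0 L1-HIT; vc=[16,56]
#7 0x14d→b41/s1 MISS; vc=[16,56,33]
#8 0x1c0→b56/s0 VC-HIT; vc=[16,48,33]
#9 0x10a→b33/s1 VC-HIT; vc=[16,48,41]
#10 0x1c0→b56/s0 L1-HIT; vc=[16,48,41]
#11 0xdb→b27/s3 MISS; vc=[16,48,41]
#12 0x14d→b41/s1 VC-HIT; vc=[16,48,33]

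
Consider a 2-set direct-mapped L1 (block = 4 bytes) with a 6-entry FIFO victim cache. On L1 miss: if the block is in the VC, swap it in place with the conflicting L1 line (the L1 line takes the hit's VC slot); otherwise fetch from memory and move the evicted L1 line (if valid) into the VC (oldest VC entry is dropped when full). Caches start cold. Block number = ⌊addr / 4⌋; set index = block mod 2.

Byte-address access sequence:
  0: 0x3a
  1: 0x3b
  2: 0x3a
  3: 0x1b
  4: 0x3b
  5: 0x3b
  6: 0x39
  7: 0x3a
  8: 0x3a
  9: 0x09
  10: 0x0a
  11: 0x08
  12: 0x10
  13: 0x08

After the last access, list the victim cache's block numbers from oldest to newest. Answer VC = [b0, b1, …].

VC = [6, 14, 4]

#0 0x3a→b14/s0 MISS; vc=[]
#1 0x3b→b14/s0 L1-HIT; vc=[]
#2 0x3a→b14/s0 L1-HIT; vc=[]
#3 0x1b→b6/s0 MISS; vc=[14]
#4 0x3b→b14/s0 VC-HIT; vc=[6]
#5 0x3b→b14/s0 L1-HIT; vc=[6]
#6 0x39→b14/s0 L1-HIT; vc=[6]
#7 0x3a→b14/s0 L1-HIT; vc=[6]
#8 0x3a→b14/s0 L1-HIT; vc=[6]
#9 0x9→b2/s0 MISS; vc=[6,14]
#10 0xa→b2/s0 L1-HIT; vc=[6,14]
#11 0x8→b2/s0 L1-HIT; vc=[6,14]
#12 0x10→b4/s0 MISS; vc=[6,14,2]
#13 0x8→b2/s0 VC-HIT; vc=[6,14,4]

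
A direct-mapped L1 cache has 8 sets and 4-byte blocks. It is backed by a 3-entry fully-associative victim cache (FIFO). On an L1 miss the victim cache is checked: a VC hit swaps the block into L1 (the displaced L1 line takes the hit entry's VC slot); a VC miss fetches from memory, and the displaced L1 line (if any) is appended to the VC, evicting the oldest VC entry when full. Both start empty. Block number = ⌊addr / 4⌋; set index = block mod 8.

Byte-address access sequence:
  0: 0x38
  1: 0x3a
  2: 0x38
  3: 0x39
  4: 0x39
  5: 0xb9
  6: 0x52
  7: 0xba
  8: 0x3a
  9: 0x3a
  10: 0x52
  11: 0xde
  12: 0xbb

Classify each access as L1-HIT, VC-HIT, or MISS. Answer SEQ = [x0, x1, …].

  [0] addr=0x38 blk=14 s=6: MISS | VC []
  [1] addr=0x3a blk=14 s=6: L1-HIT | VC []
  [2] addr=0x38 blk=14 s=6: L1-HIT | VC []
  [3] addr=0x39 blk=14 s=6: L1-HIT | VC []
  [4] addr=0x39 blk=14 s=6: L1-HIT | VC []
  [5] addr=0xb9 blk=46 s=6: MISS | VC [14]
  [6] addr=0x52 blk=20 s=4: MISS | VC [14]
  [7] addr=0xba blk=46 s=6: L1-HIT | VC [14]
  [8] addr=0x3a blk=14 s=6: VC-HIT | VC [46]
  [9] addr=0x3a blk=14 s=6: L1-HIT | VC [46]
  [10] addr=0x52 blk=20 s=4: L1-HIT | VC [46]
  [11] addr=0xde blk=55 s=7: MISS | VC [46]
  [12] addr=0xbb blk=46 s=6: VC-HIT | VC [14]

SEQ = [MISS, L1-HIT, L1-HIT, L1-HIT, L1-HIT, MISS, MISS, L1-HIT, VC-HIT, L1-HIT, L1-HIT, MISS, VC-HIT]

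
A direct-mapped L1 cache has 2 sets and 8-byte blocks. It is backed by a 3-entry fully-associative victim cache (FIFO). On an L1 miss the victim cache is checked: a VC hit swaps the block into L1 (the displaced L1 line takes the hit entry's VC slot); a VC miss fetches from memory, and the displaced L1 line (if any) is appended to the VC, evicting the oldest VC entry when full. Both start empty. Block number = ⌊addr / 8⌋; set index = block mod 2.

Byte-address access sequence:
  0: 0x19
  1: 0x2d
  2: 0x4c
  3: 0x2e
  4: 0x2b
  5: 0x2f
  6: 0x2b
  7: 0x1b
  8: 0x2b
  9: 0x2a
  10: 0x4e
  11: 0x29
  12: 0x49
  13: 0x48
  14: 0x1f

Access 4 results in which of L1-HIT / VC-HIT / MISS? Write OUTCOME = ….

OUTCOME = L1-HIT

0: 0x19 (blk 3, set 1) → MISS  vc=[]
1: 0x2d (blk 5, set 1) → MISS  vc=[3]
2: 0x4c (blk 9, set 1) → MISS  vc=[3, 5]
3: 0x2e (blk 5, set 1) → VC-HIT  vc=[3, 9]
4: 0x2b (blk 5, set 1) → L1-HIT  vc=[3, 9]
5: 0x2f (blk 5, set 1) → L1-HIT  vc=[3, 9]
6: 0x2b (blk 5, set 1) → L1-HIT  vc=[3, 9]
7: 0x1b (blk 3, set 1) → VC-HIT  vc=[5, 9]
8: 0x2b (blk 5, set 1) → VC-HIT  vc=[3, 9]
9: 0x2a (blk 5, set 1) → L1-HIT  vc=[3, 9]
10: 0x4e (blk 9, set 1) → VC-HIT  vc=[3, 5]
11: 0x29 (blk 5, set 1) → VC-HIT  vc=[3, 9]
12: 0x49 (blk 9, set 1) → VC-HIT  vc=[3, 5]
13: 0x48 (blk 9, set 1) → L1-HIT  vc=[3, 5]
14: 0x1f (blk 3, set 1) → VC-HIT  vc=[9, 5]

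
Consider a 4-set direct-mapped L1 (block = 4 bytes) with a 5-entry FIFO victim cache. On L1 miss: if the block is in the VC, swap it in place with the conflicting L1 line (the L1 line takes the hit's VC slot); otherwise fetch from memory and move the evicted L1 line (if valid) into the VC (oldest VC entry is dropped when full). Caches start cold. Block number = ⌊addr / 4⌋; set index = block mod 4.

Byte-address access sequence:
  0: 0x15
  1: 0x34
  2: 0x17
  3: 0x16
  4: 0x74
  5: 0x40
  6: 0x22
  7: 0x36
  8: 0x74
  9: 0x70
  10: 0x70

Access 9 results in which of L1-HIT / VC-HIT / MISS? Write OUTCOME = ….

OUTCOME = MISS

#0 0x15→b5/s1 MISS; vc=[]
#1 0x34→b13/s1 MISS; vc=[5]
#2 0x17→b5/s1 VC-HIT; vc=[13]
#3 0x16→b5/s1 L1-HIT; vc=[13]
#4 0x74→b29/s1 MISS; vc=[13,5]
#5 0x40→b16/s0 MISS; vc=[13,5]
#6 0x22→b8/s0 MISS; vc=[13,5,16]
#7 0x36→b13/s1 VC-HIT; vc=[29,5,16]
#8 0x74→b29/s1 VC-HIT; vc=[13,5,16]
#9 0x70→b28/s0 MISS; vc=[13,5,16,8]
#10 0x70→b28/s0 L1-HIT; vc=[13,5,16,8]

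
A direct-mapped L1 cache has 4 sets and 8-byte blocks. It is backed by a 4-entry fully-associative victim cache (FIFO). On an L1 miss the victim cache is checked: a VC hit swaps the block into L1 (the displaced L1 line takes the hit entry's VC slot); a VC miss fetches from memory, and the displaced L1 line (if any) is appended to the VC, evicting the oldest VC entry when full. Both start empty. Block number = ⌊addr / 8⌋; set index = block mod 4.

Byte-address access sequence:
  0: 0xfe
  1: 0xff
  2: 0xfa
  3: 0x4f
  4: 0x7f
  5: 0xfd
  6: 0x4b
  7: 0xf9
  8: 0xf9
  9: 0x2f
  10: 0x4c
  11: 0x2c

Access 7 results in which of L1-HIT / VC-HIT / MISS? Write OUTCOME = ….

OUTCOME = L1-HIT

0: 0xfe (blk 31, set 3) → MISS  vc=[]
1: 0xff (blk 31, set 3) → L1-HIT  vc=[]
2: 0xfa (blk 31, set 3) → L1-HIT  vc=[]
3: 0x4f (blk 9, set 1) → MISS  vc=[]
4: 0x7f (blk 15, set 3) → MISS  vc=[31]
5: 0xfd (blk 31, set 3) → VC-HIT  vc=[15]
6: 0x4b (blk 9, set 1) → L1-HIT  vc=[15]
7: 0xf9 (blk 31, set 3) → L1-HIT  vc=[15]
8: 0xf9 (blk 31, set 3) → L1-HIT  vc=[15]
9: 0x2f (blk 5, set 1) → MISS  vc=[15, 9]
10: 0x4c (blk 9, set 1) → VC-HIT  vc=[15, 5]
11: 0x2c (blk 5, set 1) → VC-HIT  vc=[15, 9]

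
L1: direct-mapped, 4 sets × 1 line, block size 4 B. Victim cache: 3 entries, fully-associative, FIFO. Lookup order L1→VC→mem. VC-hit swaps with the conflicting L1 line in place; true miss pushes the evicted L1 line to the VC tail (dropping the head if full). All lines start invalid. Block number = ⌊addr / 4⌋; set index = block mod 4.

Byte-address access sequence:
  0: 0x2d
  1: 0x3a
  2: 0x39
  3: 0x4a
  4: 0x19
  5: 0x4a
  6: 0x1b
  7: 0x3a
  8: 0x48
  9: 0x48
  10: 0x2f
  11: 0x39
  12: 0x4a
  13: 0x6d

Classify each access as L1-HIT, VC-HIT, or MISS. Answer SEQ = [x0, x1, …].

SEQ = [MISS, MISS, L1-HIT, MISS, MISS, VC-HIT, VC-HIT, VC-HIT, VC-HIT, L1-HIT, L1-HIT, VC-HIT, VC-HIT, MISS]

#0 0x2d→b11/s3 MISS; vc=[]
#1 0x3a→b14/s2 MISS; vc=[]
#2 0x39→b14/s2 L1-HIT; vc=[]
#3 0x4a→b18/s2 MISS; vc=[14]
#4 0x19→b6/s2 MISS; vc=[14,18]
#5 0x4a→b18/s2 VC-HIT; vc=[14,6]
#6 0x1b→b6/s2 VC-HIT; vc=[14,18]
#7 0x3a→b14/s2 VC-HIT; vc=[6,18]
#8 0x48→b18/s2 VC-HIT; vc=[6,14]
#9 0x48→b18/s2 L1-HIT; vc=[6,14]
#10 0x2f→b11/s3 L1-HIT; vc=[6,14]
#11 0x39→b14/s2 VC-HIT; vc=[6,18]
#12 0x4a→b18/s2 VC-HIT; vc=[6,14]
#13 0x6d→b27/s3 MISS; vc=[6,14,11]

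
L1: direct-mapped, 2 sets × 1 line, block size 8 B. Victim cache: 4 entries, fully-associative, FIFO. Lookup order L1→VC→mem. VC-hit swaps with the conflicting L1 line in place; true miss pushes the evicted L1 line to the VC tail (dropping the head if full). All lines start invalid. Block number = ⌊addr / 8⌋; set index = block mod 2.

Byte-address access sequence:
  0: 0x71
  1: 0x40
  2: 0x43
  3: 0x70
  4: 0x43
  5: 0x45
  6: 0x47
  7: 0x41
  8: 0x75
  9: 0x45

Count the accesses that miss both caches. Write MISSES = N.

0: 0x71 (blk 14, set 0) → MISS  vc=[]
1: 0x40 (blk 8, set 0) → MISS  vc=[14]
2: 0x43 (blk 8, set 0) → L1-HIT  vc=[14]
3: 0x70 (blk 14, set 0) → VC-HIT  vc=[8]
4: 0x43 (blk 8, set 0) → VC-HIT  vc=[14]
5: 0x45 (blk 8, set 0) → L1-HIT  vc=[14]
6: 0x47 (blk 8, set 0) → L1-HIT  vc=[14]
7: 0x41 (blk 8, set 0) → L1-HIT  vc=[14]
8: 0x75 (blk 14, set 0) → VC-HIT  vc=[8]
9: 0x45 (blk 8, set 0) → VC-HIT  vc=[14]

MISSES = 2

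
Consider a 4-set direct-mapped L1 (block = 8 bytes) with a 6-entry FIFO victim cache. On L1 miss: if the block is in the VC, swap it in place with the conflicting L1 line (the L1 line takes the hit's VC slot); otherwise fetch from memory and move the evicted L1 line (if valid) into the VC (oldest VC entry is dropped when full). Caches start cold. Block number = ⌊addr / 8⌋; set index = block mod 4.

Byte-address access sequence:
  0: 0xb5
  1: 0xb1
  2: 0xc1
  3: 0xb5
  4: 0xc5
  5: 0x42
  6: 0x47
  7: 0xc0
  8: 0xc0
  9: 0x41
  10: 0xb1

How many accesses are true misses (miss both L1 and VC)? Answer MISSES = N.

MISSES = 3

#0 0xb5→b22/s2 MISS; vc=[]
#1 0xb1→b22/s2 L1-HIT; vc=[]
#2 0xc1→b24/s0 MISS; vc=[]
#3 0xb5→b22/s2 L1-HIT; vc=[]
#4 0xc5→b24/s0 L1-HIT; vc=[]
#5 0x42→b8/s0 MISS; vc=[24]
#6 0x47→b8/s0 L1-HIT; vc=[24]
#7 0xc0→b24/s0 VC-HIT; vc=[8]
#8 0xc0→b24/s0 L1-HIT; vc=[8]
#9 0x41→b8/s0 VC-HIT; vc=[24]
#10 0xb1→b22/s2 L1-HIT; vc=[24]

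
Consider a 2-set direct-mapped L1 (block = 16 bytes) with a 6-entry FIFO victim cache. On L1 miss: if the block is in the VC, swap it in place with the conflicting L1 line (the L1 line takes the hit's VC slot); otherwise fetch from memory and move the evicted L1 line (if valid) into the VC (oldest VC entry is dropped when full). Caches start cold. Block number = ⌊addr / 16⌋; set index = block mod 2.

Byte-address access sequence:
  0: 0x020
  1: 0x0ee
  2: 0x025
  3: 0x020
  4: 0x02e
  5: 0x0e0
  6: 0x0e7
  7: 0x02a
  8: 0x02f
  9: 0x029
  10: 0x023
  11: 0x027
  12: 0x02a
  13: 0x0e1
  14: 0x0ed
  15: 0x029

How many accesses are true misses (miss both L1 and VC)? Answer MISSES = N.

MISSES = 2

0: 0x20 (blk 2, set 0) → MISS  vc=[]
1: 0xee (blk 14, set 0) → MISS  vc=[2]
2: 0x25 (blk 2, set 0) → VC-HIT  vc=[14]
3: 0x20 (blk 2, set 0) → L1-HIT  vc=[14]
4: 0x2e (blk 2, set 0) → L1-HIT  vc=[14]
5: 0xe0 (blk 14, set 0) → VC-HIT  vc=[2]
6: 0xe7 (blk 14, set 0) → L1-HIT  vc=[2]
7: 0x2a (blk 2, set 0) → VC-HIT  vc=[14]
8: 0x2f (blk 2, set 0) → L1-HIT  vc=[14]
9: 0x29 (blk 2, set 0) → L1-HIT  vc=[14]
10: 0x23 (blk 2, set 0) → L1-HIT  vc=[14]
11: 0x27 (blk 2, set 0) → L1-HIT  vc=[14]
12: 0x2a (blk 2, set 0) → L1-HIT  vc=[14]
13: 0xe1 (blk 14, set 0) → VC-HIT  vc=[2]
14: 0xed (blk 14, set 0) → L1-HIT  vc=[2]
15: 0x29 (blk 2, set 0) → VC-HIT  vc=[14]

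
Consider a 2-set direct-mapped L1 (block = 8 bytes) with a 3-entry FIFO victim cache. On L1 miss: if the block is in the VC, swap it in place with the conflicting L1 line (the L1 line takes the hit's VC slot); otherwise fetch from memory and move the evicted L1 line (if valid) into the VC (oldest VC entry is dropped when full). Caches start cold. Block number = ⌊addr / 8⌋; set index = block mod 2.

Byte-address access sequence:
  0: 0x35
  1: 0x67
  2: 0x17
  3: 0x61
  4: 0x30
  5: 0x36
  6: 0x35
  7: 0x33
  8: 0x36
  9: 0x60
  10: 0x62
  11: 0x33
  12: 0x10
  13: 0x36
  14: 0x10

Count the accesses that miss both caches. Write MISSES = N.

MISSES = 3

#0 0x35→b6/s0 MISS; vc=[]
#1 0x67→b12/s0 MISS; vc=[6]
#2 0x17→b2/s0 MISS; vc=[6,12]
#3 0x61→b12/s0 VC-HIT; vc=[6,2]
#4 0x30→b6/s0 VC-HIT; vc=[12,2]
#5 0x36→b6/s0 L1-HIT; vc=[12,2]
#6 0x35→b6/s0 L1-HIT; vc=[12,2]
#7 0x33→b6/s0 L1-HIT; vc=[12,2]
#8 0x36→b6/s0 L1-HIT; vc=[12,2]
#9 0x60→b12/s0 VC-HIT; vc=[6,2]
#10 0x62→b12/s0 L1-HIT; vc=[6,2]
#11 0x33→b6/s0 VC-HIT; vc=[12,2]
#12 0x10→b2/s0 VC-HIT; vc=[12,6]
#13 0x36→b6/s0 VC-HIT; vc=[12,2]
#14 0x10→b2/s0 VC-HIT; vc=[12,6]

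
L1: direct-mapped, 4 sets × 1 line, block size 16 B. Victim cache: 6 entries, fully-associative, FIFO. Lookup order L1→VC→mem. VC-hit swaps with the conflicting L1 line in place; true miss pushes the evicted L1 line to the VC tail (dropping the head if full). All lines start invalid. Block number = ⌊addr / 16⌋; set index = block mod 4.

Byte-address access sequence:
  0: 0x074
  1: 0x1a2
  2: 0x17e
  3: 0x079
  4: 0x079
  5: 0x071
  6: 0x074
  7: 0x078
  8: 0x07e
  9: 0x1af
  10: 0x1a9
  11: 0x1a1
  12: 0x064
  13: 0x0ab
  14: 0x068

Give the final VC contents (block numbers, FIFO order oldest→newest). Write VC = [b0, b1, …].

VC = [23, 26, 10]

  [0] addr=0x74 blk=7 s=3: MISS | VC []
  [1] addr=0x1a2 blk=26 s=2: MISS | VC []
  [2] addr=0x17e blk=23 s=3: MISS | VC [7]
  [3] addr=0x79 blk=7 s=3: VC-HIT | VC [23]
  [4] addr=0x79 blk=7 s=3: L1-HIT | VC [23]
  [5] addr=0x71 blk=7 s=3: L1-HIT | VC [23]
  [6] addr=0x74 blk=7 s=3: L1-HIT | VC [23]
  [7] addr=0x78 blk=7 s=3: L1-HIT | VC [23]
  [8] addr=0x7e blk=7 s=3: L1-HIT | VC [23]
  [9] addr=0x1af blk=26 s=2: L1-HIT | VC [23]
  [10] addr=0x1a9 blk=26 s=2: L1-HIT | VC [23]
  [11] addr=0x1a1 blk=26 s=2: L1-HIT | VC [23]
  [12] addr=0x64 blk=6 s=2: MISS | VC [23, 26]
  [13] addr=0xab blk=10 s=2: MISS | VC [23, 26, 6]
  [14] addr=0x68 blk=6 s=2: VC-HIT | VC [23, 26, 10]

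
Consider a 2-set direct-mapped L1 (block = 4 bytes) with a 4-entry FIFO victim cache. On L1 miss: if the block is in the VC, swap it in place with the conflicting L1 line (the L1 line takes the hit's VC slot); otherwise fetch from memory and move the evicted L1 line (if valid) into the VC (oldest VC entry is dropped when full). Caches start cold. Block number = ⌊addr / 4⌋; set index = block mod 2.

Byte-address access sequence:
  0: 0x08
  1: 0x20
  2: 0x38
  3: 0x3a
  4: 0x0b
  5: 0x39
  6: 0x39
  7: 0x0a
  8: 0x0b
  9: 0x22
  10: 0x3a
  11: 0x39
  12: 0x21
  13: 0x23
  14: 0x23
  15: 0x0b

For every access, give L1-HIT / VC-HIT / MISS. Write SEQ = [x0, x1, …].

  [0] addr=0x8 blk=2 s=0: MISS | VC []
  [1] addr=0x20 blk=8 s=0: MISS | VC [2]
  [2] addr=0x38 blk=14 s=0: MISS | VC [2, 8]
  [3] addr=0x3a blk=14 s=0: L1-HIT | VC [2, 8]
  [4] addr=0xb blk=2 s=0: VC-HIT | VC [14, 8]
  [5] addr=0x39 blk=14 s=0: VC-HIT | VC [2, 8]
  [6] addr=0x39 blk=14 s=0: L1-HIT | VC [2, 8]
  [7] addr=0xa blk=2 s=0: VC-HIT | VC [14, 8]
  [8] addr=0xb blk=2 s=0: L1-HIT | VC [14, 8]
  [9] addr=0x22 blk=8 s=0: VC-HIT | VC [14, 2]
  [10] addr=0x3a blk=14 s=0: VC-HIT | VC [8, 2]
  [11] addr=0x39 blk=14 s=0: L1-HIT | VC [8, 2]
  [12] addr=0x21 blk=8 s=0: VC-HIT | VC [14, 2]
  [13] addr=0x23 blk=8 s=0: L1-HIT | VC [14, 2]
  [14] addr=0x23 blk=8 s=0: L1-HIT | VC [14, 2]
  [15] addr=0xb blk=2 s=0: VC-HIT | VC [14, 8]

SEQ = [MISS, MISS, MISS, L1-HIT, VC-HIT, VC-HIT, L1-HIT, VC-HIT, L1-HIT, VC-HIT, VC-HIT, L1-HIT, VC-HIT, L1-HIT, L1-HIT, VC-HIT]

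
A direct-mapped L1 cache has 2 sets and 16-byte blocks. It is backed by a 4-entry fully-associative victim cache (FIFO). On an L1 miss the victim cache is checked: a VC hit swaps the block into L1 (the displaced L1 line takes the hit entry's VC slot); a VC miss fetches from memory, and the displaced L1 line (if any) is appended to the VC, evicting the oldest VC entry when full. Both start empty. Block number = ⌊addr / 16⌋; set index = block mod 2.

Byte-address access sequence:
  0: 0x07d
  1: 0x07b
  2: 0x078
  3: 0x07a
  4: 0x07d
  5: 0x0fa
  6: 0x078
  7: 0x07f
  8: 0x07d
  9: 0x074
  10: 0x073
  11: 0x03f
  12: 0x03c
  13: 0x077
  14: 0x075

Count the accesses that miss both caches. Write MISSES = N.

MISSES = 3

0: 0x7d (blk 7, set 1) → MISS  vc=[]
1: 0x7b (blk 7, set 1) → L1-HIT  vc=[]
2: 0x78 (blk 7, set 1) → L1-HIT  vc=[]
3: 0x7a (blk 7, set 1) → L1-HIT  vc=[]
4: 0x7d (blk 7, set 1) → L1-HIT  vc=[]
5: 0xfa (blk 15, set 1) → MISS  vc=[7]
6: 0x78 (blk 7, set 1) → VC-HIT  vc=[15]
7: 0x7f (blk 7, set 1) → L1-HIT  vc=[15]
8: 0x7d (blk 7, set 1) → L1-HIT  vc=[15]
9: 0x74 (blk 7, set 1) → L1-HIT  vc=[15]
10: 0x73 (blk 7, set 1) → L1-HIT  vc=[15]
11: 0x3f (blk 3, set 1) → MISS  vc=[15, 7]
12: 0x3c (blk 3, set 1) → L1-HIT  vc=[15, 7]
13: 0x77 (blk 7, set 1) → VC-HIT  vc=[15, 3]
14: 0x75 (blk 7, set 1) → L1-HIT  vc=[15, 3]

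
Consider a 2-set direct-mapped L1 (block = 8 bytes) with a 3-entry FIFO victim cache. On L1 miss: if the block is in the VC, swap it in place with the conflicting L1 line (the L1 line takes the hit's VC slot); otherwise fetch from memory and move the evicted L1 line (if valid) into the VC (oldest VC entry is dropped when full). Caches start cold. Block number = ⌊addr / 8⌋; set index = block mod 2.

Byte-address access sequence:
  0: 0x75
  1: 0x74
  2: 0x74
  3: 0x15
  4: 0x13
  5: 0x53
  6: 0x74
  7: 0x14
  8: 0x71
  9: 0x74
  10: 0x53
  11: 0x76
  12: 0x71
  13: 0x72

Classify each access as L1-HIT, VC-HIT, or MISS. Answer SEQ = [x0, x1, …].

#0 0x75→b14/s0 MISS; vc=[]
#1 0x74→b14/s0 L1-HIT; vc=[]
#2 0x74→b14/s0 L1-HIT; vc=[]
#3 0x15→b2/s0 MISS; vc=[14]
#4 0x13→b2/s0 L1-HIT; vc=[14]
#5 0x53→b10/s0 MISS; vc=[14,2]
#6 0x74→b14/s0 VC-HIT; vc=[10,2]
#7 0x14→b2/s0 VC-HIT; vc=[10,14]
#8 0x71→b14/s0 VC-HIT; vc=[10,2]
#9 0x74→b14/s0 L1-HIT; vc=[10,2]
#10 0x53→b10/s0 VC-HIT; vc=[14,2]
#11 0x76→b14/s0 VC-HIT; vc=[10,2]
#12 0x71→b14/s0 L1-HIT; vc=[10,2]
#13 0x72→b14/s0 L1-HIT; vc=[10,2]

SEQ = [MISS, L1-HIT, L1-HIT, MISS, L1-HIT, MISS, VC-HIT, VC-HIT, VC-HIT, L1-HIT, VC-HIT, VC-HIT, L1-HIT, L1-HIT]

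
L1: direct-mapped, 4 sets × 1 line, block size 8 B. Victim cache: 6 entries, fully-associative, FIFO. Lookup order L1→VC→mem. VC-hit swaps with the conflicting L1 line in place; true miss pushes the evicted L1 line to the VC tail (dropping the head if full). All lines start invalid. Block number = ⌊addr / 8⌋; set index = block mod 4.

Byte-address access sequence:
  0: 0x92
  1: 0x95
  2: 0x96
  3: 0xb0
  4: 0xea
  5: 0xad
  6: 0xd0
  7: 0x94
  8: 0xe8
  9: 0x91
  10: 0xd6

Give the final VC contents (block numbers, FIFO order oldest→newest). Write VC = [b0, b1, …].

#0 0x92→b18/s2 MISS; vc=[]
#1 0x95→b18/s2 L1-HIT; vc=[]
#2 0x96→b18/s2 L1-HIT; vc=[]
#3 0xb0→b22/s2 MISS; vc=[18]
#4 0xea→b29/s1 MISS; vc=[18]
#5 0xad→b21/s1 MISS; vc=[18,29]
#6 0xd0→b26/s2 MISS; vc=[18,29,22]
#7 0x94→b18/s2 VC-HIT; vc=[26,29,22]
#8 0xe8→b29/s1 VC-HIT; vc=[26,21,22]
#9 0x91→b18/s2 L1-HIT; vc=[26,21,22]
#10 0xd6→b26/s2 VC-HIT; vc=[18,21,22]

VC = [18, 21, 22]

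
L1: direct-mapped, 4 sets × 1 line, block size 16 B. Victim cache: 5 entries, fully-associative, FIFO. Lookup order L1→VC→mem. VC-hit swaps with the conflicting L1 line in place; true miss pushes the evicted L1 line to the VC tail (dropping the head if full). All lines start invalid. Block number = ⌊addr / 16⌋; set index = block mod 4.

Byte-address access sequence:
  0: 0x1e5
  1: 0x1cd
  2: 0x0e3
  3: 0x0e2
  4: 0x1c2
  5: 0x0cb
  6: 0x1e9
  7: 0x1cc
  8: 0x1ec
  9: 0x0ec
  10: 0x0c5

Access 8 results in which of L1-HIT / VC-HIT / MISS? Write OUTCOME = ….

#0 0x1e5→b30/s2 MISS; vc=[]
#1 0x1cd→b28/s0 MISS; vc=[]
#2 0xe3→b14/s2 MISS; vc=[30]
#3 0xe2→b14/s2 L1-HIT; vc=[30]
#4 0x1c2→b28/s0 L1-HIT; vc=[30]
#5 0xcb→b12/s0 MISS; vc=[30,28]
#6 0x1e9→b30/s2 VC-HIT; vc=[14,28]
#7 0x1cc→b28/s0 VC-HIT; vc=[14,12]
#8 0x1ec→b30/s2 L1-HIT; vc=[14,12]
#9 0xec→b14/s2 VC-HIT; vc=[30,12]
#10 0xc5→b12/s0 VC-HIT; vc=[30,28]

OUTCOME = L1-HIT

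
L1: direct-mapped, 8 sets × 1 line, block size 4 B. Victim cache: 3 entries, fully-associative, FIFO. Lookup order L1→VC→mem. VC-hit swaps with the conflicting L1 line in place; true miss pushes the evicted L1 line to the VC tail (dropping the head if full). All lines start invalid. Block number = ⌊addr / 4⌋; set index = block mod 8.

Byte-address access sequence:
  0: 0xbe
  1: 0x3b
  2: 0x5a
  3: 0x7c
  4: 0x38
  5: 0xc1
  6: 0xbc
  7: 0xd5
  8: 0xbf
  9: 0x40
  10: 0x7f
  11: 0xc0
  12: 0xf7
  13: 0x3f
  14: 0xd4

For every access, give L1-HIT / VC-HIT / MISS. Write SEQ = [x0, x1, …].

#0 0xbe→b47/s7 MISS; vc=[]
#1 0x3b→b14/s6 MISS; vc=[]
#2 0x5a→b22/s6 MISS; vc=[14]
#3 0x7c→b31/s7 MISS; vc=[14,47]
#4 0x38→b14/s6 VC-HIT; vc=[22,47]
#5 0xc1→b48/s0 MISS; vc=[22,47]
#6 0xbc→b47/s7 VC-HIT; vc=[22,31]
#7 0xd5→b53/s5 MISS; vc=[22,31]
#8 0xbf→b47/s7 L1-HIT; vc=[22,31]
#9 0x40→b16/s0 MISS; vc=[22,31,48]
#10 0x7f→b31/s7 VC-HIT; vc=[22,47,48]
#11 0xc0→b48/s0 VC-HIT; vc=[22,47,16]
#12 0xf7→b61/s5 MISS; vc=[47,16,53]
#13 0x3f→b15/s7 MISS; vc=[16,53,31]
#14 0xd4→b53/s5 VC-HIT; vc=[16,61,31]

SEQ = [MISS, MISS, MISS, MISS, VC-HIT, MISS, VC-HIT, MISS, L1-HIT, MISS, VC-HIT, VC-HIT, MISS, MISS, VC-HIT]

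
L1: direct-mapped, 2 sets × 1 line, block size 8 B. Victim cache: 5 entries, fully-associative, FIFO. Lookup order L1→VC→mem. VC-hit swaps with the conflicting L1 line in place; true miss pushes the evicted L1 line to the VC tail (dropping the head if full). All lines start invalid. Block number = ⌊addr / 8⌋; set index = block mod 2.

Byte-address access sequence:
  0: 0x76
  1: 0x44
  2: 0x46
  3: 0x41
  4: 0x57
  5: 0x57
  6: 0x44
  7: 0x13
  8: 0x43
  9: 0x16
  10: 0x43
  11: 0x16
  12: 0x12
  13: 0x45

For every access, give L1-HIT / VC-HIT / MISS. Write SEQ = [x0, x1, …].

#0 0x76→b14/s0 MISS; vc=[]
#1 0x44→b8/s0 MISS; vc=[14]
#2 0x46→b8/s0 L1-HIT; vc=[14]
#3 0x41→b8/s0 L1-HIT; vc=[14]
#4 0x57→b10/s0 MISS; vc=[14,8]
#5 0x57→b10/s0 L1-HIT; vc=[14,8]
#6 0x44→b8/s0 VC-HIT; vc=[14,10]
#7 0x13→b2/s0 MISS; vc=[14,10,8]
#8 0x43→b8/s0 VC-HIT; vc=[14,10,2]
#9 0x16→b2/s0 VC-HIT; vc=[14,10,8]
#10 0x43→b8/s0 VC-HIT; vc=[14,10,2]
#11 0x16→b2/s0 VC-HIT; vc=[14,10,8]
#12 0x12→b2/s0 L1-HIT; vc=[14,10,8]
#13 0x45→b8/s0 VC-HIT; vc=[14,10,2]

SEQ = [MISS, MISS, L1-HIT, L1-HIT, MISS, L1-HIT, VC-HIT, MISS, VC-HIT, VC-HIT, VC-HIT, VC-HIT, L1-HIT, VC-HIT]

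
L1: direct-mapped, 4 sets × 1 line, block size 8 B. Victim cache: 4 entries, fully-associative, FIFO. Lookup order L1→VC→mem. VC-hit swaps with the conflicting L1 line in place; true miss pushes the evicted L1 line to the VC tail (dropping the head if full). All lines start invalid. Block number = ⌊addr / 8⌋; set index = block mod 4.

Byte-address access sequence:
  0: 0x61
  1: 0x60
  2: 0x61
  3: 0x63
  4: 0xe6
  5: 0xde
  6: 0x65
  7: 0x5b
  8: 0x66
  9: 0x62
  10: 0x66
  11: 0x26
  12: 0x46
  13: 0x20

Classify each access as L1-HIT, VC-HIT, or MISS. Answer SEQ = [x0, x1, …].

SEQ = [MISS, L1-HIT, L1-HIT, L1-HIT, MISS, MISS, VC-HIT, MISS, L1-HIT, L1-HIT, L1-HIT, MISS, MISS, VC-HIT]

0: 0x61 (blk 12, set 0) → MISS  vc=[]
1: 0x60 (blk 12, set 0) → L1-HIT  vc=[]
2: 0x61 (blk 12, set 0) → L1-HIT  vc=[]
3: 0x63 (blk 12, set 0) → L1-HIT  vc=[]
4: 0xe6 (blk 28, set 0) → MISS  vc=[12]
5: 0xde (blk 27, set 3) → MISS  vc=[12]
6: 0x65 (blk 12, set 0) → VC-HIT  vc=[28]
7: 0x5b (blk 11, set 3) → MISS  vc=[28, 27]
8: 0x66 (blk 12, set 0) → L1-HIT  vc=[28, 27]
9: 0x62 (blk 12, set 0) → L1-HIT  vc=[28, 27]
10: 0x66 (blk 12, set 0) → L1-HIT  vc=[28, 27]
11: 0x26 (blk 4, set 0) → MISS  vc=[28, 27, 12]
12: 0x46 (blk 8, set 0) → MISS  vc=[28, 27, 12, 4]
13: 0x20 (blk 4, set 0) → VC-HIT  vc=[28, 27, 12, 8]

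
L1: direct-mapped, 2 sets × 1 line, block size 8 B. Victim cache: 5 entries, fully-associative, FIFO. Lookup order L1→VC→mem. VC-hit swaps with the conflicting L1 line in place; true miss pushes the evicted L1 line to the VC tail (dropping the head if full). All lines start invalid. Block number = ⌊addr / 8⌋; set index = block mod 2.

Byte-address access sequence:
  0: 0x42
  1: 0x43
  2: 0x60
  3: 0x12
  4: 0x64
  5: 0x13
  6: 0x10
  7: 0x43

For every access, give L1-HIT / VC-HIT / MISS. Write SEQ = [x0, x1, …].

  [0] addr=0x42 blk=8 s=0: MISS | VC []
  [1] addr=0x43 blk=8 s=0: L1-HIT | VC []
  [2] addr=0x60 blk=12 s=0: MISS | VC [8]
  [3] addr=0x12 blk=2 s=0: MISS | VC [8, 12]
  [4] addr=0x64 blk=12 s=0: VC-HIT | VC [8, 2]
  [5] addr=0x13 blk=2 s=0: VC-HIT | VC [8, 12]
  [6] addr=0x10 blk=2 s=0: L1-HIT | VC [8, 12]
  [7] addr=0x43 blk=8 s=0: VC-HIT | VC [2, 12]

SEQ = [MISS, L1-HIT, MISS, MISS, VC-HIT, VC-HIT, L1-HIT, VC-HIT]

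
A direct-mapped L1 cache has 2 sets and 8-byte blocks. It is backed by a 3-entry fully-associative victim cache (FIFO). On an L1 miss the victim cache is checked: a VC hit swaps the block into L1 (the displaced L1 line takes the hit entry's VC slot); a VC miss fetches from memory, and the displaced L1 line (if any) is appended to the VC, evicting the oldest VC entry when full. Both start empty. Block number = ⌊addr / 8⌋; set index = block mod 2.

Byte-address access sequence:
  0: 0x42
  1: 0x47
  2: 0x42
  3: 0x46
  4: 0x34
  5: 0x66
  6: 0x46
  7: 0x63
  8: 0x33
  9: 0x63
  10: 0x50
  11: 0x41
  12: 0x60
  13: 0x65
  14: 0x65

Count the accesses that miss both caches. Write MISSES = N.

MISSES = 4

  [0] addr=0x42 blk=8 s=0: MISS | VC []
  [1] addr=0x47 blk=8 s=0: L1-HIT | VC []
  [2] addr=0x42 blk=8 s=0: L1-HIT | VC []
  [3] addr=0x46 blk=8 s=0: L1-HIT | VC []
  [4] addr=0x34 blk=6 s=0: MISS | VC [8]
  [5] addr=0x66 blk=12 s=0: MISS | VC [8, 6]
  [6] addr=0x46 blk=8 s=0: VC-HIT | VC [12, 6]
  [7] addr=0x63 blk=12 s=0: VC-HIT | VC [8, 6]
  [8] addr=0x33 blk=6 s=0: VC-HIT | VC [8, 12]
  [9] addr=0x63 blk=12 s=0: VC-HIT | VC [8, 6]
  [10] addr=0x50 blk=10 s=0: MISS | VC [8, 6, 12]
  [11] addr=0x41 blk=8 s=0: VC-HIT | VC [10, 6, 12]
  [12] addr=0x60 blk=12 s=0: VC-HIT | VC [10, 6, 8]
  [13] addr=0x65 blk=12 s=0: L1-HIT | VC [10, 6, 8]
  [14] addr=0x65 blk=12 s=0: L1-HIT | VC [10, 6, 8]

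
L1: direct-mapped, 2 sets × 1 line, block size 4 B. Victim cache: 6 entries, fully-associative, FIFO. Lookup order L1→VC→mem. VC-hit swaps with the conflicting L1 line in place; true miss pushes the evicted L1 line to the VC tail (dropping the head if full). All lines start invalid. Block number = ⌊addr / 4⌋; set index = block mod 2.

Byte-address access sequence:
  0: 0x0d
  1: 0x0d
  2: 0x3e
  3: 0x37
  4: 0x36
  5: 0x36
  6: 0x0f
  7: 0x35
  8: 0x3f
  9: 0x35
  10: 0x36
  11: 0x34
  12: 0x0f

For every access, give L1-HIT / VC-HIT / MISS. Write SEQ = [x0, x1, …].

SEQ = [MISS, L1-HIT, MISS, MISS, L1-HIT, L1-HIT, VC-HIT, VC-HIT, VC-HIT, VC-HIT, L1-HIT, L1-HIT, VC-HIT]

#0 0xd→b3/s1 MISS; vc=[]
#1 0xd→b3/s1 L1-HIT; vc=[]
#2 0x3e→b15/s1 MISS; vc=[3]
#3 0x37→b13/s1 MISS; vc=[3,15]
#4 0x36→b13/s1 L1-HIT; vc=[3,15]
#5 0x36→b13/s1 L1-HIT; vc=[3,15]
#6 0xf→b3/s1 VC-HIT; vc=[13,15]
#7 0x35→b13/s1 VC-HIT; vc=[3,15]
#8 0x3f→b15/s1 VC-HIT; vc=[3,13]
#9 0x35→b13/s1 VC-HIT; vc=[3,15]
#10 0x36→b13/s1 L1-HIT; vc=[3,15]
#11 0x34→b13/s1 L1-HIT; vc=[3,15]
#12 0xf→b3/s1 VC-HIT; vc=[13,15]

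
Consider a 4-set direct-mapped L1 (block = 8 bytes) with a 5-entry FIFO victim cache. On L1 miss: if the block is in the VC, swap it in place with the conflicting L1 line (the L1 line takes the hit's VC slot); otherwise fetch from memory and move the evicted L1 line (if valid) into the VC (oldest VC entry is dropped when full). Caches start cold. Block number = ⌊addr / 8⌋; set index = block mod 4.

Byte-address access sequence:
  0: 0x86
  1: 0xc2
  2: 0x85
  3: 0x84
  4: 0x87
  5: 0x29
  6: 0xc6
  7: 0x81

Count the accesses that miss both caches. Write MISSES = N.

#0 0x86→b16/s0 MISS; vc=[]
#1 0xc2→b24/s0 MISS; vc=[16]
#2 0x85→b16/s0 VC-HIT; vc=[24]
#3 0x84→b16/s0 L1-HIT; vc=[24]
#4 0x87→b16/s0 L1-HIT; vc=[24]
#5 0x29→b5/s1 MISS; vc=[24]
#6 0xc6→b24/s0 VC-HIT; vc=[16]
#7 0x81→b16/s0 VC-HIT; vc=[24]

MISSES = 3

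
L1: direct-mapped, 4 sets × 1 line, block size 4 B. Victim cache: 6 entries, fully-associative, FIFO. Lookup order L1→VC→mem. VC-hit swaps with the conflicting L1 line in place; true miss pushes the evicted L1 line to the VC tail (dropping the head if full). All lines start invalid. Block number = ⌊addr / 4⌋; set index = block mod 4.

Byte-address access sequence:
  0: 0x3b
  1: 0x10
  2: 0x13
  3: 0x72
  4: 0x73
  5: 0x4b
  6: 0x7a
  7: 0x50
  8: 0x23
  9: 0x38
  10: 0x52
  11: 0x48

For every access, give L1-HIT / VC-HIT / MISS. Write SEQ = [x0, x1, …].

SEQ = [MISS, MISS, L1-HIT, MISS, L1-HIT, MISS, MISS, MISS, MISS, VC-HIT, VC-HIT, VC-HIT]

0: 0x3b (blk 14, set 2) → MISS  vc=[]
1: 0x10 (blk 4, set 0) → MISS  vc=[]
2: 0x13 (blk 4, set 0) → L1-HIT  vc=[]
3: 0x72 (blk 28, set 0) → MISS  vc=[4]
4: 0x73 (blk 28, set 0) → L1-HIT  vc=[4]
5: 0x4b (blk 18, set 2) → MISS  vc=[4, 14]
6: 0x7a (blk 30, set 2) → MISS  vc=[4, 14, 18]
7: 0x50 (blk 20, set 0) → MISS  vc=[4, 14, 18, 28]
8: 0x23 (blk 8, set 0) → MISS  vc=[4, 14, 18, 28, 20]
9: 0x38 (blk 14, set 2) → VC-HIT  vc=[4, 30, 18, 28, 20]
10: 0x52 (blk 20, set 0) → VC-HIT  vc=[4, 30, 18, 28, 8]
11: 0x48 (blk 18, set 2) → VC-HIT  vc=[4, 30, 14, 28, 8]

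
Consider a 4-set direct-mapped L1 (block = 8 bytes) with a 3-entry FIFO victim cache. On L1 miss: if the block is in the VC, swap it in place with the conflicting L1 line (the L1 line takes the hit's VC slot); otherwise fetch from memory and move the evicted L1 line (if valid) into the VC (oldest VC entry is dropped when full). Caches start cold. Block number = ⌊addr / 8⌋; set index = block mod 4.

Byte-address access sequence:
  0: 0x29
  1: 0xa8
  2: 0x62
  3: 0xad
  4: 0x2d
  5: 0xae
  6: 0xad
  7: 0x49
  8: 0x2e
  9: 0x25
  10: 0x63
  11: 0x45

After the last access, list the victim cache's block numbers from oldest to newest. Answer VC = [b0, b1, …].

VC = [21, 4, 12]

0: 0x29 (blk 5, set 1) → MISS  vc=[]
1: 0xa8 (blk 21, set 1) → MISS  vc=[5]
2: 0x62 (blk 12, set 0) → MISS  vc=[5]
3: 0xad (blk 21, set 1) → L1-HIT  vc=[5]
4: 0x2d (blk 5, set 1) → VC-HIT  vc=[21]
5: 0xae (blk 21, set 1) → VC-HIT  vc=[5]
6: 0xad (blk 21, set 1) → L1-HIT  vc=[5]
7: 0x49 (blk 9, set 1) → MISS  vc=[5, 21]
8: 0x2e (blk 5, set 1) → VC-HIT  vc=[9, 21]
9: 0x25 (blk 4, set 0) → MISS  vc=[9, 21, 12]
10: 0x63 (blk 12, set 0) → VC-HIT  vc=[9, 21, 4]
11: 0x45 (blk 8, set 0) → MISS  vc=[21, 4, 12]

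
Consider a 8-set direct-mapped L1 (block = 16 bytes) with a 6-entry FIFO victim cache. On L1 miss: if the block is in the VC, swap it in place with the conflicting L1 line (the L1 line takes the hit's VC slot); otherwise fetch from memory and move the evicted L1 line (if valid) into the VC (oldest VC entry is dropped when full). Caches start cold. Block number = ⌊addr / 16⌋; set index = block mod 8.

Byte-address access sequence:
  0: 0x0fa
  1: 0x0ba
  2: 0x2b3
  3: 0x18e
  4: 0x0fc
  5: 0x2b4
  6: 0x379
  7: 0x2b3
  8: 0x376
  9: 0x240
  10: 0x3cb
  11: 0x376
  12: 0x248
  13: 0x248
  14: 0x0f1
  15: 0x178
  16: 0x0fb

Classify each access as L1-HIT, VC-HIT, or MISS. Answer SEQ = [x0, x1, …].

SEQ = [MISS, MISS, MISS, MISS, L1-HIT, L1-HIT, MISS, L1-HIT, L1-HIT, MISS, MISS, L1-HIT, VC-HIT, L1-HIT, VC-HIT, MISS, VC-HIT]

  [0] addr=0xfa blk=15 s=7: MISS | VC []
  [1] addr=0xba blk=11 s=3: MISS | VC []
  [2] addr=0x2b3 blk=43 s=3: MISS | VC [11]
  [3] addr=0x18e blk=24 s=0: MISS | VC [11]
  [4] addr=0xfc blk=15 s=7: L1-HIT | VC [11]
  [5] addr=0x2b4 blk=43 s=3: L1-HIT | VC [11]
  [6] addr=0x379 blk=55 s=7: MISS | VC [11, 15]
  [7] addr=0x2b3 blk=43 s=3: L1-HIT | VC [11, 15]
  [8] addr=0x376 blk=55 s=7: L1-HIT | VC [11, 15]
  [9] addr=0x240 blk=36 s=4: MISS | VC [11, 15]
  [10] addr=0x3cb blk=60 s=4: MISS | VC [11, 15, 36]
  [11] addr=0x376 blk=55 s=7: L1-HIT | VC [11, 15, 36]
  [12] addr=0x248 blk=36 s=4: VC-HIT | VC [11, 15, 60]
  [13] addr=0x248 blk=36 s=4: L1-HIT | VC [11, 15, 60]
  [14] addr=0xf1 blk=15 s=7: VC-HIT | VC [11, 55, 60]
  [15] addr=0x178 blk=23 s=7: MISS | VC [11, 55, 60, 15]
  [16] addr=0xfb blk=15 s=7: VC-HIT | VC [11, 55, 60, 23]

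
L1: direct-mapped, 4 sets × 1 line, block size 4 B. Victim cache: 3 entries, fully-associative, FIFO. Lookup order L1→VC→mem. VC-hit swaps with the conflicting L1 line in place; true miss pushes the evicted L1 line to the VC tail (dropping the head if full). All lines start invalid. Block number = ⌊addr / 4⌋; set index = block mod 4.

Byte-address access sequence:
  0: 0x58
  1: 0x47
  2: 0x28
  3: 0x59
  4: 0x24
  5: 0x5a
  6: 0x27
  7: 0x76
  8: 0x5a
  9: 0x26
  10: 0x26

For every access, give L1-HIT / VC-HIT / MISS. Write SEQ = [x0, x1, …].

  [0] addr=0x58 blk=22 s=2: MISS | VC []
  [1] addr=0x47 blk=17 s=1: MISS | VC []
  [2] addr=0x28 blk=10 s=2: MISS | VC [22]
  [3] addr=0x59 blk=22 s=2: VC-HIT | VC [10]
  [4] addr=0x24 blk=9 s=1: MISS | VC [10, 17]
  [5] addr=0x5a blk=22 s=2: L1-HIT | VC [10, 17]
  [6] addr=0x27 blk=9 s=1: L1-HIT | VC [10, 17]
  [7] addr=0x76 blk=29 s=1: MISS | VC [10, 17, 9]
  [8] addr=0x5a blk=22 s=2: L1-HIT | VC [10, 17, 9]
  [9] addr=0x26 blk=9 s=1: VC-HIT | VC [10, 17, 29]
  [10] addr=0x26 blk=9 s=1: L1-HIT | VC [10, 17, 29]

SEQ = [MISS, MISS, MISS, VC-HIT, MISS, L1-HIT, L1-HIT, MISS, L1-HIT, VC-HIT, L1-HIT]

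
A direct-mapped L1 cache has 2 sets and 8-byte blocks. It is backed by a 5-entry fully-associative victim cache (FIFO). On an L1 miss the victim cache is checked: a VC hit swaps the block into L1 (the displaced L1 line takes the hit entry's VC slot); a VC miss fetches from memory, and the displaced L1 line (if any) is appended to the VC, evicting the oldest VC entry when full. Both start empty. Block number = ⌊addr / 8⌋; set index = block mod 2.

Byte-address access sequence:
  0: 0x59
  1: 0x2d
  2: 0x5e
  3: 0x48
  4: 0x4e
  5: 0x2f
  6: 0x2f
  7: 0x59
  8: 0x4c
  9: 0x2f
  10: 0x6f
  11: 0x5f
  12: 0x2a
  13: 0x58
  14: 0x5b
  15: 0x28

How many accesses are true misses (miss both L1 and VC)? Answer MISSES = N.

  [0] addr=0x59 blk=11 s=1: MISS | VC []
  [1] addr=0x2d blk=5 s=1: MISS | VC [11]
  [2] addr=0x5e blk=11 s=1: VC-HIT | VC [5]
  [3] addr=0x48 blk=9 s=1: MISS | VC [5, 11]
  [4] addr=0x4e blk=9 s=1: L1-HIT | VC [5, 11]
  [5] addr=0x2f blk=5 s=1: VC-HIT | VC [9, 11]
  [6] addr=0x2f blk=5 s=1: L1-HIT | VC [9, 11]
  [7] addr=0x59 blk=11 s=1: VC-HIT | VC [9, 5]
  [8] addr=0x4c blk=9 s=1: VC-HIT | VC [11, 5]
  [9] addr=0x2f blk=5 s=1: VC-HIT | VC [11, 9]
  [10] addr=0x6f blk=13 s=1: MISS | VC [11, 9, 5]
  [11] addr=0x5f blk=11 s=1: VC-HIT | VC [13, 9, 5]
  [12] addr=0x2a blk=5 s=1: VC-HIT | VC [13, 9, 11]
  [13] addr=0x58 blk=11 s=1: VC-HIT | VC [13, 9, 5]
  [14] addr=0x5b blk=11 s=1: L1-HIT | VC [13, 9, 5]
  [15] addr=0x28 blk=5 s=1: VC-HIT | VC [13, 9, 11]

MISSES = 4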